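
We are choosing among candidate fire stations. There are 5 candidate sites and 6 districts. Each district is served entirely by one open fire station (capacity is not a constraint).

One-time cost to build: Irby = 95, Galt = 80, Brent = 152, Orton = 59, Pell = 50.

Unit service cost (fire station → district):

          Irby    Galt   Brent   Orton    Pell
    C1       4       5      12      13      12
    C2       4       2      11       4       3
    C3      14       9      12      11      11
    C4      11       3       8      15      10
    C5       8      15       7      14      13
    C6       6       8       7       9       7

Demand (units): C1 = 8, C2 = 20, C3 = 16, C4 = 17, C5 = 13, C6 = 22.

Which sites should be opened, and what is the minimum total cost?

For any fixed open set, each district goes to its cheapest open site; total = fixed + service.
{Irby, Galt}: C1→Irby 4·8=32, C2→Galt 2·20=40, C3→Galt 9·16=144, C4→Galt 3·17=51, C5→Irby 8·13=104, C6→Irby 6·22=132. Service 503; fixed 175; total 678.
{Galt}: C1→Galt 5·8=40, C2→Galt 2·20=40, C3→Galt 9·16=144, C4→Galt 3·17=51, C5→Galt 15·13=195, C6→Galt 8·22=176. Service 646; fixed 80; total 726.
{Irby, Galt, Pell}: service 503 + fixed 225 = 728
{Irby, Galt, Brent, Orton, Pell}: service 490 + fixed 436 = 926
No other subset beats 678.

Open Irby and Galt; minimum total cost 678.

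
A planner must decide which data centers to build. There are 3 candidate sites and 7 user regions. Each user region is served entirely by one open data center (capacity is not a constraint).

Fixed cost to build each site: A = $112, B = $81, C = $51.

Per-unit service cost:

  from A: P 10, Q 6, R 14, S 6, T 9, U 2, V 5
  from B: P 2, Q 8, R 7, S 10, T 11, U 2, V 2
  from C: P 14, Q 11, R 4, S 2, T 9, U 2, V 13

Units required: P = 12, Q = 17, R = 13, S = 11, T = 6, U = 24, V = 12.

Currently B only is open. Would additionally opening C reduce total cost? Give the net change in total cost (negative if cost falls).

Current service cost with {B}: 499.
Adding C: each user region re-picks its cheapest; new service cost 360, saving 139.
Extra fixed cost: 51. Net change = 51 − 139 = -88.
(Totals: 580 → 492.)

Yes — net change −88 (cost falls by 88).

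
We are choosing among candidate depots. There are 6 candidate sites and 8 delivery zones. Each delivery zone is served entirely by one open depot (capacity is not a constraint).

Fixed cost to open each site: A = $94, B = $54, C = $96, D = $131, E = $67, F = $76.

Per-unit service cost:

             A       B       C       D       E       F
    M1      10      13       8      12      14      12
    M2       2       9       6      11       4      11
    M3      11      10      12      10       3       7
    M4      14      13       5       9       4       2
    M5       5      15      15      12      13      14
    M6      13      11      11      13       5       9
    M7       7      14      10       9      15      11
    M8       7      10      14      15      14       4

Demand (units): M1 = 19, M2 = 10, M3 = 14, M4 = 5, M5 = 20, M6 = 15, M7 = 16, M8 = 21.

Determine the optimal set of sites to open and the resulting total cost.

Open A and E; minimum total cost 867.

For any fixed open set, each delivery zone goes to its cheapest open site; total = fixed + service.
{A, E}: M1→A 10·19=190, M2→A 2·10=20, M3→E 3·14=42, M4→E 4·5=20, M5→A 5·20=100, M6→E 5·15=75, M7→A 7·16=112, M8→A 7·21=147. Service 706; fixed 161; total 867.
{A, E, F}: M1→A 10·19=190, M2→A 2·10=20, M3→E 3·14=42, M4→F 2·5=10, M5→A 5·20=100, M6→E 5·15=75, M7→A 7·16=112, M8→F 4·21=84. Service 633; fixed 237; total 870.
{A, F}: service 749 + fixed 170 = 919
{A, B, C, D, E, F}: service 595 + fixed 518 = 1113
No other subset beats 867.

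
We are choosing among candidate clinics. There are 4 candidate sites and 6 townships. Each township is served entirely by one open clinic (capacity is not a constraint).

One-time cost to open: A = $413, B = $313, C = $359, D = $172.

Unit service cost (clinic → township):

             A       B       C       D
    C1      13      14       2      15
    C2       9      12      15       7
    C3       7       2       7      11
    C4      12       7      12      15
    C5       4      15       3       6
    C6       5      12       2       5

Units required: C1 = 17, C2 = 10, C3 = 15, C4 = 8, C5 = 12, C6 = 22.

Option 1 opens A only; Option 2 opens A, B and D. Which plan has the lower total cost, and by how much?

Option 1: {A}: C1→A 13·17=221, C2→A 9·10=90, C3→A 7·15=105, C4→A 12·8=96, C5→A 4·12=48, C6→A 5·22=110. Service 670; fixed 413; total 1083.
Option 2: {A, B, D}: C1→A 13·17=221, C2→D 7·10=70, C3→B 2·15=30, C4→B 7·8=56, C5→A 4·12=48, C6→A 5·22=110. Service 535; fixed 898; total 1433.
Difference: |1083 − 1433| = 350.

Option 1 is cheaper by 350.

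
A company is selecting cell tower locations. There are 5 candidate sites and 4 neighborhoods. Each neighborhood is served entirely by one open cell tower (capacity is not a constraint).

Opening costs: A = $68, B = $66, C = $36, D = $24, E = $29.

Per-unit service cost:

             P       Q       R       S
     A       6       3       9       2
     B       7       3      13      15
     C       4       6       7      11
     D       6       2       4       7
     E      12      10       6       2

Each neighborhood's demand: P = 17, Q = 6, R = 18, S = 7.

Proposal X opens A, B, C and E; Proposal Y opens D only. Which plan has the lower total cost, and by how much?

Proposal X: {A, B, C, E}: P→C 4·17=68, Q→A 3·6=18, R→E 6·18=108, S→A 2·7=14. Service 208; fixed 199; total 407.
Proposal Y: {D}: P→D 6·17=102, Q→D 2·6=12, R→D 4·18=72, S→D 7·7=49. Service 235; fixed 24; total 259.
Difference: |407 − 259| = 148.

Proposal Y is cheaper by 148.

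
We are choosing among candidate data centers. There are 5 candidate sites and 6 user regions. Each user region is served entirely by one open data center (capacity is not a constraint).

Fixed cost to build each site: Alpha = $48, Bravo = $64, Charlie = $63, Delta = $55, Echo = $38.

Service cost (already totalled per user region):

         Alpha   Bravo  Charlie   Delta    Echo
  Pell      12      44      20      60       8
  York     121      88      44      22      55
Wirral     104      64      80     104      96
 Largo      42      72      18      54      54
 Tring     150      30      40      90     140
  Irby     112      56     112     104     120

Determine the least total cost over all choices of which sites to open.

For any fixed open set, each user region goes to its cheapest open site; total = fixed + service.
{Bravo, Charlie}: Pell→Charlie 20, York→Charlie 44, Wirral→Bravo 64, Largo→Charlie 18, Tring→Bravo 30, Irby→Bravo 56. Service 232; fixed 127; total 359.
{Bravo, Echo}: service 267 + fixed 102 = 369
{Charlie}: Pell→Charlie 20, York→Charlie 44, Wirral→Charlie 80, Largo→Charlie 18, Tring→Charlie 40, Irby→Charlie 112. Service 314; fixed 63; total 377.
{Alpha, Bravo, Charlie, Delta, Echo}: Pell→Echo 8, York→Delta 22, Wirral→Bravo 64, Largo→Charlie 18, Tring→Bravo 30, Irby→Bravo 56. Service 198; fixed 268; total 466.
No other subset beats 359.

Minimum total cost: 359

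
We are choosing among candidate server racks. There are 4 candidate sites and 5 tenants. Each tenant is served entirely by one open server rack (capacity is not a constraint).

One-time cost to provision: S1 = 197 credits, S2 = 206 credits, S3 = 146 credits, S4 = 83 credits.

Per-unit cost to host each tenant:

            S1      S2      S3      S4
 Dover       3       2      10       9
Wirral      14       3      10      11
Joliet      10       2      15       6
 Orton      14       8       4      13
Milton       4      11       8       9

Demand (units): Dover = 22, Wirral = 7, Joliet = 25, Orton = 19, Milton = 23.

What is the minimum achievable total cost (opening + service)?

For any fixed open set, each tenant goes to its cheapest open site; total = fixed + service.
{S2}: Dover→S2 2·22=44, Wirral→S2 3·7=21, Joliet→S2 2·25=50, Orton→S2 8·19=152, Milton→S2 11·23=253. Service 520; fixed 206; total 726.
{S2, S3}: service 375 + fixed 352 = 727
{S1, S2}: service 359 + fixed 403 = 762
{S1, S2, S3, S4}: Dover→S2 2·22=44, Wirral→S2 3·7=21, Joliet→S2 2·25=50, Orton→S3 4·19=76, Milton→S1 4·23=92. Service 283; fixed 632; total 915.
No other subset beats 726.

Minimum total cost: 726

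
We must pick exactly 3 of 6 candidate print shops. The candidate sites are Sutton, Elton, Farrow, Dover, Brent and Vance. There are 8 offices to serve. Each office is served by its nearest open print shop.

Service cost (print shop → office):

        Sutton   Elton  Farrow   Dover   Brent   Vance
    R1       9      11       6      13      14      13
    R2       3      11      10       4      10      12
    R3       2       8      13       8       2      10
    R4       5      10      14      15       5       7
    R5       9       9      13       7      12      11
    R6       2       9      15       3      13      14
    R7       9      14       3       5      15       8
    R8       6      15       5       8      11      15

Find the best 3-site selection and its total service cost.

With exactly 3 open, each office uses its cheapest among the chosen.
{Sutton, Farrow, Dover}: R1→Farrow 6, R2→Sutton 3, R3→Sutton 2, R4→Sutton 5, R5→Dover 7, R6→Sutton 2, R7→Farrow 3, R8→Farrow 5. Service cost 33.
{Sutton, Elton, Farrow}: service cost 35
{Sutton, Farrow, Brent}: service cost 35
Among all 20 size-3 choices, {Sutton, Farrow, Dover} is lowest.

Choose Sutton, Farrow and Dover; total service cost 33.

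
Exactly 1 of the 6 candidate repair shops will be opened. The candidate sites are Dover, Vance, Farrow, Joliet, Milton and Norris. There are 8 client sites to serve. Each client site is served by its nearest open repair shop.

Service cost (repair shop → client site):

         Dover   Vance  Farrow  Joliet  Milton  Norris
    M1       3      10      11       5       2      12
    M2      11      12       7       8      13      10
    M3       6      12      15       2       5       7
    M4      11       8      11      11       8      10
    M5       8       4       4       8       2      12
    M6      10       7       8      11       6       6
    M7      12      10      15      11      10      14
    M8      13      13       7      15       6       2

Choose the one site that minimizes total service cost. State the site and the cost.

Choose Milton only; total service cost 52.

With exactly 1 open, each client site uses its cheapest among the chosen.
{Milton}: M1→Milton 2, M2→Milton 13, M3→Milton 5, M4→Milton 8, M5→Milton 2, M6→Milton 6, M7→Milton 10, M8→Milton 6. Service cost 52.
{Joliet}: service cost 71
{Norris}: service cost 73
Among all 6 size-1 choices, {Milton} is lowest.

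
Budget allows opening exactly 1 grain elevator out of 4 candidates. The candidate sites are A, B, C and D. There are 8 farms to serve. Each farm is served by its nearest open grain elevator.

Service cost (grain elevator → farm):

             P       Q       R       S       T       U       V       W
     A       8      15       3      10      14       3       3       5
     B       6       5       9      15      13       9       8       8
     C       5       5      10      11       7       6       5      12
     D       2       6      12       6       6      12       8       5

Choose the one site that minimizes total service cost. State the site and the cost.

Choose D only; total service cost 57.

With exactly 1 open, each farm uses its cheapest among the chosen.
{D}: P→D 2, Q→D 6, R→D 12, S→D 6, T→D 6, U→D 12, V→D 8, W→D 5. Service cost 57.
{A}: service cost 61
{C}: service cost 61
Among all 4 size-1 choices, {D} is lowest.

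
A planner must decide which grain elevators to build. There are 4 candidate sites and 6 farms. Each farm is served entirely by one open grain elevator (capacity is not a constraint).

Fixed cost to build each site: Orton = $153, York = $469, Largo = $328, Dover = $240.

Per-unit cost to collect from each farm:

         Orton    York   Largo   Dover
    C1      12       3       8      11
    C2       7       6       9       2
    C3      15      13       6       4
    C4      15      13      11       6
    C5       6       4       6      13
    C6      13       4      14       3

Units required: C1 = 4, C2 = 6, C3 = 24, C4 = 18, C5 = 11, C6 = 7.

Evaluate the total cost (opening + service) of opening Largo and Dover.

Total cost: 903

Each farm is assigned to its cheapest site among the open ones.
{Largo, Dover}: C1→Largo 8·4=32, C2→Dover 2·6=12, C3→Dover 4·24=96, C4→Dover 6·18=108, C5→Largo 6·11=66, C6→Dover 3·7=21. Service 335; fixed 568; total 903.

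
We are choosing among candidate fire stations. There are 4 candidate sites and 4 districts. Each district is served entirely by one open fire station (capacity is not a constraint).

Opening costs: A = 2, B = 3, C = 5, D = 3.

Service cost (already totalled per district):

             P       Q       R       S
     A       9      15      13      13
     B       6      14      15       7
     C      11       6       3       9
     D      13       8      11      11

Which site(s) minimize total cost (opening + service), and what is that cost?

For any fixed open set, each district goes to its cheapest open site; total = fixed + service.
{B, C}: P→B 6, Q→C 6, R→C 3, S→B 7. Service 22; fixed 8; total 30.
{A, B, C}: service 22 + fixed 10 = 32
{B, C, D}: P→B 6, Q→C 6, R→C 3, S→B 7. Service 22; fixed 11; total 33.
{A, B, C, D}: P→B 6, Q→C 6, R→C 3, S→B 7. Service 22; fixed 13; total 35.
(All 15 nonempty subsets were checked; B and C is lowest.)

Open B and C; minimum total cost 30.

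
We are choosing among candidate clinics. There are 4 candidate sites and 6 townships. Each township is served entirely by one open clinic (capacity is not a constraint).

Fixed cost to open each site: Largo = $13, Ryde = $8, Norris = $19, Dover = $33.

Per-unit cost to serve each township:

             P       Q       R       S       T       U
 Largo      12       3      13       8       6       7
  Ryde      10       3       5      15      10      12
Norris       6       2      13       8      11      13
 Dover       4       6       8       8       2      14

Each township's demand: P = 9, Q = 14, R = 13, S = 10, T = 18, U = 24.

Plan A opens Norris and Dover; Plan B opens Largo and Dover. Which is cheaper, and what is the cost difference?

Plan B is cheaper by 136.

Plan A: {Norris, Dover}: P→Dover 4·9=36, Q→Norris 2·14=28, R→Dover 8·13=104, S→Norris 8·10=80, T→Dover 2·18=36, U→Norris 13·24=312. Service 596; fixed 52; total 648.
Plan B: {Largo, Dover}: P→Dover 4·9=36, Q→Largo 3·14=42, R→Dover 8·13=104, S→Largo 8·10=80, T→Dover 2·18=36, U→Largo 7·24=168. Service 466; fixed 46; total 512.
Difference: |648 − 512| = 136.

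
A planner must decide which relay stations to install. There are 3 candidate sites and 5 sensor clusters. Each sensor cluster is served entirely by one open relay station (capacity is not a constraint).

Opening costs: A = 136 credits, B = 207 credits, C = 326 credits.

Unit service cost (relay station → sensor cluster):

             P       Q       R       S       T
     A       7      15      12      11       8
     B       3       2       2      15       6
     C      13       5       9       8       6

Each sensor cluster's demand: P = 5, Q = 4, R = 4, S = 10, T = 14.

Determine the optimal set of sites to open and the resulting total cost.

Open B only; minimum total cost 472.

For any fixed open set, each sensor cluster goes to its cheapest open site; total = fixed + service.
{B}: P→B 3·5=15, Q→B 2·4=8, R→B 2·4=8, S→B 15·10=150, T→B 6·14=84. Service 265; fixed 207; total 472.
{A}: service 365 + fixed 136 = 501
{A, B}: service 225 + fixed 343 = 568
{A, B, C}: service 195 + fixed 669 = 864
(All 7 nonempty subsets were checked; B only is lowest.)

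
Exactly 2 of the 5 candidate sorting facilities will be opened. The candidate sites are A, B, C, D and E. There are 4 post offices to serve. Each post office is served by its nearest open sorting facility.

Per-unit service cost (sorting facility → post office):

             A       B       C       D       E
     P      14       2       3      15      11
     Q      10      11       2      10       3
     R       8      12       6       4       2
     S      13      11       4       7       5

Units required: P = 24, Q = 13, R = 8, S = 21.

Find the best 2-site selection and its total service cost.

With exactly 2 open, each post office uses its cheapest among the chosen.
{C, E}: P→C 3·24=72, Q→C 2·13=26, R→E 2·8=16, S→C 4·21=84. Service cost 198.
{B, C}: service cost 206
{B, E}: service cost 208
Among all 10 size-2 choices, {C, E} is lowest.

Choose C and E; total service cost 198.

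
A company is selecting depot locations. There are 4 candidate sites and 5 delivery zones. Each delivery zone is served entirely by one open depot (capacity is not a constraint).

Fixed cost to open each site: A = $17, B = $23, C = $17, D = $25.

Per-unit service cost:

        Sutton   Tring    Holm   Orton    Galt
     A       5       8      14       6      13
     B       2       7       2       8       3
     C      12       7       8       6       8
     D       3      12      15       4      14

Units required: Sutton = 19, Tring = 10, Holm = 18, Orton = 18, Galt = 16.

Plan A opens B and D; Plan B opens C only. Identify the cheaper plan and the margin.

Plan A is cheaper by 383.

Plan A: {B, D}: Sutton→B 2·19=38, Tring→B 7·10=70, Holm→B 2·18=36, Orton→D 4·18=72, Galt→B 3·16=48. Service 264; fixed 48; total 312.
Plan B: {C}: Sutton→C 12·19=228, Tring→C 7·10=70, Holm→C 8·18=144, Orton→C 6·18=108, Galt→C 8·16=128. Service 678; fixed 17; total 695.
Difference: |312 − 695| = 383.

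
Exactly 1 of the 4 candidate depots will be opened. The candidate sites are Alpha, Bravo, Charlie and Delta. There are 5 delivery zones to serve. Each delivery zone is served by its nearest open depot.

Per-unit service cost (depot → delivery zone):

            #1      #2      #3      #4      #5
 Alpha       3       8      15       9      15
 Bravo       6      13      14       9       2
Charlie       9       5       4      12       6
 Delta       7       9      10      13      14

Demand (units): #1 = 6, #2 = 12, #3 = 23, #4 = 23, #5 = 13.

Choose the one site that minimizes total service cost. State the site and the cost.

With exactly 1 open, each delivery zone uses its cheapest among the chosen.
{Charlie}: #1→Charlie 9·6=54, #2→Charlie 5·12=60, #3→Charlie 4·23=92, #4→Charlie 12·23=276, #5→Charlie 6·13=78. Service cost 560.
{Bravo}: service cost 747
{Alpha}: service cost 861
Among all 4 size-1 choices, {Charlie} is lowest.

Choose Charlie only; total service cost 560.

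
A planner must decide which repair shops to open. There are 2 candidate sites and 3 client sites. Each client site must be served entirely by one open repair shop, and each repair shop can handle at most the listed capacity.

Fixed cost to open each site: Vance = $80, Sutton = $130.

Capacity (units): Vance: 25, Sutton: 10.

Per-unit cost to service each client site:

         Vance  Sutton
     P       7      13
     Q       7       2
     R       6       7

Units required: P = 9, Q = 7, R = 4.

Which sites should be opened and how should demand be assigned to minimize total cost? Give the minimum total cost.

Minimum total cost: 216

Open {Vance}: P→Vance 7·9=63, Q→Vance 7·7=49, R→Vance 6·4=24.
Loads: Vance carries 20/25. Service 136; fixed 80; total 216.
Next best feasible plan costs 311.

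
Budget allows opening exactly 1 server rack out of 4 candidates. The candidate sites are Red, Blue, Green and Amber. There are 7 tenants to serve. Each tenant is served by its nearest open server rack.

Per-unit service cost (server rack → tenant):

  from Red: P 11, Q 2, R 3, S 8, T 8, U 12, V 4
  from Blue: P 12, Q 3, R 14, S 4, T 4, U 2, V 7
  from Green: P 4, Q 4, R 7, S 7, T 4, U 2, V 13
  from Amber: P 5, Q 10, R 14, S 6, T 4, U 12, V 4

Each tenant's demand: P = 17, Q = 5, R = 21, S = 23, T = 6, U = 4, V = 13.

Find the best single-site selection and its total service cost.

With exactly 1 open, each tenant uses its cheapest among the chosen.
{Red}: P→Red 11·17=187, Q→Red 2·5=10, R→Red 3·21=63, S→Red 8·23=184, T→Red 8·6=48, U→Red 12·4=48, V→Red 4·13=52. Service cost 592.
{Green}: service cost 597
{Amber}: service cost 691
Among all 4 size-1 choices, {Red} is lowest.

Choose Red only; total service cost 592.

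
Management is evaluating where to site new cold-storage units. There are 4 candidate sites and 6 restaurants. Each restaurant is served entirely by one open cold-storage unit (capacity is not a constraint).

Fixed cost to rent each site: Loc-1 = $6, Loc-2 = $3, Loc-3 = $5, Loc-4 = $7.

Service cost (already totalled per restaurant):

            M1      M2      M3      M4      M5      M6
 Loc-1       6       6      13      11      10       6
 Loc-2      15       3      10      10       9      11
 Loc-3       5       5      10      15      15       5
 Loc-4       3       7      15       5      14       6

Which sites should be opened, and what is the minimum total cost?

For any fixed open set, each restaurant goes to its cheapest open site; total = fixed + service.
{Loc-2, Loc-4}: M1→Loc-4 3, M2→Loc-2 3, M3→Loc-2 10, M4→Loc-4 5, M5→Loc-2 9, M6→Loc-4 6. Service 36; fixed 10; total 46.
{Loc-2, Loc-3}: M1→Loc-3 5, M2→Loc-2 3, M3→Loc-2 10, M4→Loc-2 10, M5→Loc-2 9, M6→Loc-3 5. Service 42; fixed 8; total 50.
{Loc-2, Loc-3, Loc-4}: M1→Loc-4 3, M2→Loc-2 3, M3→Loc-2 10, M4→Loc-4 5, M5→Loc-2 9, M6→Loc-3 5. Service 35; fixed 15; total 50.
{Loc-1, Loc-2, Loc-3, Loc-4}: service 35 + fixed 21 = 56
(All 15 nonempty subsets were checked; Loc-2 and Loc-4 is lowest.)

Open Loc-2 and Loc-4; minimum total cost 46.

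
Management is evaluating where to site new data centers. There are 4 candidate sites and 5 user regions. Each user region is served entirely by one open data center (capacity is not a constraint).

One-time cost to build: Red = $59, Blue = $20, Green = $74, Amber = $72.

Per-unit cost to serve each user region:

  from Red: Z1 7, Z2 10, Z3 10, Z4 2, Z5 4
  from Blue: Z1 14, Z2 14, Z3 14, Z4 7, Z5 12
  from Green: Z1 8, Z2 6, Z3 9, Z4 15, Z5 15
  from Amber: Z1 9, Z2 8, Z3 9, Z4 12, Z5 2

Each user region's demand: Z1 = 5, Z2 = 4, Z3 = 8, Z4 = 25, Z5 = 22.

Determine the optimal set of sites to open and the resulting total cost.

Open Red only; minimum total cost 352.

For any fixed open set, each user region goes to its cheapest open site; total = fixed + service.
{Red}: Z1→Red 7·5=35, Z2→Red 10·4=40, Z3→Red 10·8=80, Z4→Red 2·25=50, Z5→Red 4·22=88. Service 293; fixed 59; total 352.
{Red, Amber}: service 233 + fixed 131 = 364
{Red, Blue}: Z1→Red 7·5=35, Z2→Red 10·4=40, Z3→Red 10·8=80, Z4→Red 2·25=50, Z5→Red 4·22=88. Service 293; fixed 79; total 372.
{Red, Blue, Green, Amber}: service 225 + fixed 225 = 450
(All 15 nonempty subsets were checked; Red only is lowest.)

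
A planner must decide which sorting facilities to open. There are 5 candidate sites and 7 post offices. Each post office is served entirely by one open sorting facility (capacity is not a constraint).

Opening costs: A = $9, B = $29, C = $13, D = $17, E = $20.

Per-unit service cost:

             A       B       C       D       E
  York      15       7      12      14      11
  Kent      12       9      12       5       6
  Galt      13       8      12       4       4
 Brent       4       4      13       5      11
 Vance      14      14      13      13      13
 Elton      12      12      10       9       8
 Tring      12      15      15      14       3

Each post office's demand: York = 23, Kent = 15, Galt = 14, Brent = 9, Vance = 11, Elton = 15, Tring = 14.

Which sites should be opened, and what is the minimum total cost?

Open B and E; minimum total cost 697.

For any fixed open set, each post office goes to its cheapest open site; total = fixed + service.
{B, E}: York→B 7·23=161, Kent→E 6·15=90, Galt→E 4·14=56, Brent→B 4·9=36, Vance→E 13·11=143, Elton→E 8·15=120, Tring→E 3·14=42. Service 648; fixed 49; total 697.
{B, D, E}: service 633 + fixed 66 = 699
{A, B, E}: service 648 + fixed 58 = 706
{A, B, C, D, E}: service 633 + fixed 88 = 721
No other subset beats 697.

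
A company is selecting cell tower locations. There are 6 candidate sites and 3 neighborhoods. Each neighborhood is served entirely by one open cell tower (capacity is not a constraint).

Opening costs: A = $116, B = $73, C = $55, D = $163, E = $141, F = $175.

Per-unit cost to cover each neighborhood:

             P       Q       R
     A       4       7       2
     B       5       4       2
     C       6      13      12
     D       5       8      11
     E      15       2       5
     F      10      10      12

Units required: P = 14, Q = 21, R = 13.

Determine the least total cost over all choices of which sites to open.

For any fixed open set, each neighborhood goes to its cheapest open site; total = fixed + service.
{B}: P→B 5·14=70, Q→B 4·21=84, R→B 2·13=26. Service 180; fixed 73; total 253.
{B, C}: service 180 + fixed 128 = 308
{A}: P→A 4·14=56, Q→A 7·21=147, R→A 2·13=26. Service 229; fixed 116; total 345.
{A, B, C, D, E, F}: service 124 + fixed 723 = 847
No other subset beats 253.

Minimum total cost: 253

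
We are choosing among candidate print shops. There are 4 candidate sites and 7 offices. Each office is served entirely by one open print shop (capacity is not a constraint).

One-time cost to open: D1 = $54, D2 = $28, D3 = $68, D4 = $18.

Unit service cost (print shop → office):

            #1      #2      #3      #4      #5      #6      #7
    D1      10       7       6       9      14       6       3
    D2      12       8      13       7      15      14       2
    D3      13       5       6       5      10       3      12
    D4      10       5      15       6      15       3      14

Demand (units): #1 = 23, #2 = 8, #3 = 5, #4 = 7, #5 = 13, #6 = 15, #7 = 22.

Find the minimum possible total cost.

Minimum total cost: 668

For any fixed open set, each office goes to its cheapest open site; total = fixed + service.
{D2, D3, D4}: #1→D4 10·23=230, #2→D3 5·8=40, #3→D3 6·5=30, #4→D3 5·7=35, #5→D3 10·13=130, #6→D3 3·15=45, #7→D2 2·22=44. Service 554; fixed 114; total 668.
{D2, D3}: service 600 + fixed 96 = 696
{D1, D3}: service 576 + fixed 122 = 698
{D1, D2, D3, D4}: #1→D1 10·23=230, #2→D3 5·8=40, #3→D1 6·5=30, #4→D3 5·7=35, #5→D3 10·13=130, #6→D3 3·15=45, #7→D2 2·22=44. Service 554; fixed 168; total 722.
No other subset beats 668.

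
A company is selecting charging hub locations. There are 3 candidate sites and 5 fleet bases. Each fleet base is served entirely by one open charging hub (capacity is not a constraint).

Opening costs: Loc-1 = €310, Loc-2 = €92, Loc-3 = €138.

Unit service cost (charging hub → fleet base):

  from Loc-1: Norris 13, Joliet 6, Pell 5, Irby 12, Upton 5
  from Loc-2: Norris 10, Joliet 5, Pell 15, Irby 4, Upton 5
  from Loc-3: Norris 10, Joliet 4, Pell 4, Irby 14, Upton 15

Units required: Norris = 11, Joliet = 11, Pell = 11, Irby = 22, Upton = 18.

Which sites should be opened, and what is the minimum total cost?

Open Loc-2 only; minimum total cost 600.

For any fixed open set, each fleet base goes to its cheapest open site; total = fixed + service.
{Loc-2}: Norris→Loc-2 10·11=110, Joliet→Loc-2 5·11=55, Pell→Loc-2 15·11=165, Irby→Loc-2 4·22=88, Upton→Loc-2 5·18=90. Service 508; fixed 92; total 600.
{Loc-2, Loc-3}: service 376 + fixed 230 = 606
{Loc-1, Loc-2}: Norris→Loc-2 10·11=110, Joliet→Loc-2 5·11=55, Pell→Loc-1 5·11=55, Irby→Loc-2 4·22=88, Upton→Loc-1 5·18=90. Service 398; fixed 402; total 800.
{Loc-1, Loc-2, Loc-3}: service 376 + fixed 540 = 916
No other subset beats 600.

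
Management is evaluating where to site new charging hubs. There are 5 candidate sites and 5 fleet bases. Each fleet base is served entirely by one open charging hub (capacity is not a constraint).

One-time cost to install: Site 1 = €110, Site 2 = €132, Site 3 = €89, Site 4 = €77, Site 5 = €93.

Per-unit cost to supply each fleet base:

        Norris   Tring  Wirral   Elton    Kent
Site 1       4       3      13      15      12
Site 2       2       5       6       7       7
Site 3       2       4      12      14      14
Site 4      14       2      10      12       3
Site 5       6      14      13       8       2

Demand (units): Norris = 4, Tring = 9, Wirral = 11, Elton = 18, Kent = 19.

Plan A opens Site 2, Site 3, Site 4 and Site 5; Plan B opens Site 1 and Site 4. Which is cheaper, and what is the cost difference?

Plan A: {Site 2, Site 3, Site 4, Site 5}: Norris→Site 2 2·4=8, Tring→Site 4 2·9=18, Wirral→Site 2 6·11=66, Elton→Site 2 7·18=126, Kent→Site 5 2·19=38. Service 256; fixed 391; total 647.
Plan B: {Site 1, Site 4}: Norris→Site 1 4·4=16, Tring→Site 4 2·9=18, Wirral→Site 4 10·11=110, Elton→Site 4 12·18=216, Kent→Site 4 3·19=57. Service 417; fixed 187; total 604.
Difference: |647 − 604| = 43.

Plan B is cheaper by 43.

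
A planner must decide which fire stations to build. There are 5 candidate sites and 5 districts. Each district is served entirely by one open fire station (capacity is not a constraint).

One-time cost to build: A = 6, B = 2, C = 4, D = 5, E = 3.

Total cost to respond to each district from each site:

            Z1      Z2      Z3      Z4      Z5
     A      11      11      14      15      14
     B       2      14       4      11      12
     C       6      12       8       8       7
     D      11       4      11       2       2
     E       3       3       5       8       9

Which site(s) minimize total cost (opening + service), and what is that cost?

For any fixed open set, each district goes to its cheapest open site; total = fixed + service.
{B, D}: Z1→B 2, Z2→D 4, Z3→B 4, Z4→D 2, Z5→D 2. Service 14; fixed 7; total 21.
{B, D, E}: Z1→B 2, Z2→E 3, Z3→B 4, Z4→D 2, Z5→D 2. Service 13; fixed 10; total 23.
{D, E}: service 15 + fixed 8 = 23
{A, B, C, D, E}: service 13 + fixed 20 = 33
No other subset beats 21.

Open B and D; minimum total cost 21.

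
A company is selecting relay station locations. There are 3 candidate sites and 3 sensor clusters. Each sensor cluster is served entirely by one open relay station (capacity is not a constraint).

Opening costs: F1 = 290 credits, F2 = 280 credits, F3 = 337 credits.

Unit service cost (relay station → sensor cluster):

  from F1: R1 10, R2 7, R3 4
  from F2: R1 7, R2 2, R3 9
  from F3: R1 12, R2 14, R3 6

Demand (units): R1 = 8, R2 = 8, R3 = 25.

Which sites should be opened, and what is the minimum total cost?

Open F1 only; minimum total cost 526.

For any fixed open set, each sensor cluster goes to its cheapest open site; total = fixed + service.
{F1}: R1→F1 10·8=80, R2→F1 7·8=56, R3→F1 4·25=100. Service 236; fixed 290; total 526.
{F2}: service 297 + fixed 280 = 577
{F3}: service 358 + fixed 337 = 695
{F1, F2, F3}: R1→F2 7·8=56, R2→F2 2·8=16, R3→F1 4·25=100. Service 172; fixed 907; total 1079.
No other subset beats 526.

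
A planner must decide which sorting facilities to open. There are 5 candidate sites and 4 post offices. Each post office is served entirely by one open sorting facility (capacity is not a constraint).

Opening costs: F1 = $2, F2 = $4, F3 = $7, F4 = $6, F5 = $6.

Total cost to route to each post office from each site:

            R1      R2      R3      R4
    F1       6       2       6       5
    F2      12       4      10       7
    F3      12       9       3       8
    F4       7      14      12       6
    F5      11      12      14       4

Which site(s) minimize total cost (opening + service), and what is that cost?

For any fixed open set, each post office goes to its cheapest open site; total = fixed + service.
{F1}: R1→F1 6, R2→F1 2, R3→F1 6, R4→F1 5. Service 19; fixed 2; total 21.
{F1, F2}: service 19 + fixed 6 = 25
{F1, F3}: service 16 + fixed 9 = 25
{F1, F2, F3, F4, F5}: R1→F1 6, R2→F1 2, R3→F3 3, R4→F5 4. Service 15; fixed 25; total 40.
No other subset beats 21.

Open F1 only; minimum total cost 21.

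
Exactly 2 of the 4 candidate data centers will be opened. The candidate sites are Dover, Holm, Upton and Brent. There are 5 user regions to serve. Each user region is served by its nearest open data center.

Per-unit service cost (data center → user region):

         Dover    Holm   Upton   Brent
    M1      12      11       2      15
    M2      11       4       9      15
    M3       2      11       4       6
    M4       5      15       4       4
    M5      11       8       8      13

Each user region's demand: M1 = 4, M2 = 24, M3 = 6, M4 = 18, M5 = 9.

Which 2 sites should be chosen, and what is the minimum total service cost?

Choose Holm and Upton; total service cost 272.

With exactly 2 open, each user region uses its cheapest among the chosen.
{Holm, Upton}: M1→Upton 2·4=8, M2→Holm 4·24=96, M3→Upton 4·6=24, M4→Upton 4·18=72, M5→Holm 8·9=72. Service cost 272.
{Dover, Holm}: service cost 314
{Holm, Brent}: service cost 320
Among all 6 size-2 choices, {Holm, Upton} is lowest.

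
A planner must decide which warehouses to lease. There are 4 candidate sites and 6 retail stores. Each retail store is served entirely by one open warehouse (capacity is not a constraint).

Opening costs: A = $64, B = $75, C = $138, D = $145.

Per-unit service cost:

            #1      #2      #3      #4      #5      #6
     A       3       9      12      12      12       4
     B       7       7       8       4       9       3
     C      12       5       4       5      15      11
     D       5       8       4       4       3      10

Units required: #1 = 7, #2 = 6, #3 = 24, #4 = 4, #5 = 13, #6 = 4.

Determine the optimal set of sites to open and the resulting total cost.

Open D only; minimum total cost 419.

For any fixed open set, each retail store goes to its cheapest open site; total = fixed + service.
{D}: #1→D 5·7=35, #2→D 8·6=48, #3→D 4·24=96, #4→D 4·4=16, #5→D 3·13=39, #6→D 10·4=40. Service 274; fixed 145; total 419.
{A, D}: service 236 + fixed 209 = 445
{B, D}: service 240 + fixed 220 = 460
{A, B, C, D}: service 214 + fixed 422 = 636
No other subset beats 419.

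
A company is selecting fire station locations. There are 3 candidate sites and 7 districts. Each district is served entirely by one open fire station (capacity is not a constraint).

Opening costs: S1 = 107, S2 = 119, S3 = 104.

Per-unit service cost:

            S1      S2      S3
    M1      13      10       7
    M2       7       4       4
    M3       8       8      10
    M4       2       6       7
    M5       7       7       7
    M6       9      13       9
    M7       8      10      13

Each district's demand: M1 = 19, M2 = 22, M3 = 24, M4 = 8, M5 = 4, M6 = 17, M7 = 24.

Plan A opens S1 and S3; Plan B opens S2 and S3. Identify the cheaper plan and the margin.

Plan A is cheaper by 92.

Plan A: {S1, S3}: M1→S3 7·19=133, M2→S3 4·22=88, M3→S1 8·24=192, M4→S1 2·8=16, M5→S1 7·4=28, M6→S1 9·17=153, M7→S1 8·24=192. Service 802; fixed 211; total 1013.
Plan B: {S2, S3}: M1→S3 7·19=133, M2→S2 4·22=88, M3→S2 8·24=192, M4→S2 6·8=48, M5→S2 7·4=28, M6→S3 9·17=153, M7→S2 10·24=240. Service 882; fixed 223; total 1105.
Difference: |1013 − 1105| = 92.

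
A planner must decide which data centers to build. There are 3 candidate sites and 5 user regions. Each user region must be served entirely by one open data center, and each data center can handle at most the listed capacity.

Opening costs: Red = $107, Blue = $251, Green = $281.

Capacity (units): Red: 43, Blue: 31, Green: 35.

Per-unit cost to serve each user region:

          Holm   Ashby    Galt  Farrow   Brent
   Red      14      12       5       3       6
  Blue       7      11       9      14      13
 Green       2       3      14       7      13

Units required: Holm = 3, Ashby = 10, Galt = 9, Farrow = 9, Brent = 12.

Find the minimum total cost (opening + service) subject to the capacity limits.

Minimum total cost: 413

Open {Red}: Holm→Red 14·3=42, Ashby→Red 12·10=120, Galt→Red 5·9=45, Farrow→Red 3·9=27, Brent→Red 6·12=72.
Loads: Red carries 43/43. Service 306; fixed 107; total 413.
Next best feasible plan costs 568.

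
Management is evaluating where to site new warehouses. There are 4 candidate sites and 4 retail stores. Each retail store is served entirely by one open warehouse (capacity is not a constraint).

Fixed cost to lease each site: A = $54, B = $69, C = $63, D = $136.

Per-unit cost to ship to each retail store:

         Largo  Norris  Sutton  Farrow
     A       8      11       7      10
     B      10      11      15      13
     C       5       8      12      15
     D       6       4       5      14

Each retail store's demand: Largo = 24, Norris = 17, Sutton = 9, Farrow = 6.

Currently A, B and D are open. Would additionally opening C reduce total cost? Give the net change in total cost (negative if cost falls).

Current service cost with {A, B, D}: 317.
Adding C: each retail store re-picks its cheapest; new service cost 293, saving 24.
Extra fixed cost: 63. Net change = 63 − 24 = 39.
(Totals: 576 → 615.)

No — net change +39 (cost rises by 39).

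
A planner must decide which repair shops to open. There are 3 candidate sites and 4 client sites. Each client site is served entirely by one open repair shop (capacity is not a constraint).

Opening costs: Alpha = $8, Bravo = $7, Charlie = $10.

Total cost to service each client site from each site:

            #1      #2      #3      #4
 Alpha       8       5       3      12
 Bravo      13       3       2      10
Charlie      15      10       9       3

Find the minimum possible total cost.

For any fixed open set, each client site goes to its cheapest open site; total = fixed + service.
{Bravo}: #1→Bravo 13, #2→Bravo 3, #3→Bravo 2, #4→Bravo 10. Service 28; fixed 7; total 35.
{Alpha}: #1→Alpha 8, #2→Alpha 5, #3→Alpha 3, #4→Alpha 12. Service 28; fixed 8; total 36.
{Alpha, Charlie}: service 19 + fixed 18 = 37
{Alpha, Bravo, Charlie}: #1→Alpha 8, #2→Bravo 3, #3→Bravo 2, #4→Charlie 3. Service 16; fixed 25; total 41.
No other subset beats 35.

Minimum total cost: 35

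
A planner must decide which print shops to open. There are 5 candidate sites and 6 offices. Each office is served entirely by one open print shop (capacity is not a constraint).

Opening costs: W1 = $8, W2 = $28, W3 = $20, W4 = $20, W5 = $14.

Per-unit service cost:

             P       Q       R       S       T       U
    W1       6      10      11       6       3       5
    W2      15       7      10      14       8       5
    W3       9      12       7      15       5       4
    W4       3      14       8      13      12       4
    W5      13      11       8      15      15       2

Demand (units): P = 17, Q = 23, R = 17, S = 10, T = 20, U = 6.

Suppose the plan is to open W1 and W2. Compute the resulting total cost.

Total cost: 619

Each office is assigned to its cheapest site among the open ones.
{W1, W2}: P→W1 6·17=102, Q→W2 7·23=161, R→W2 10·17=170, S→W1 6·10=60, T→W1 3·20=60, U→W1 5·6=30. Service 583; fixed 36; total 619.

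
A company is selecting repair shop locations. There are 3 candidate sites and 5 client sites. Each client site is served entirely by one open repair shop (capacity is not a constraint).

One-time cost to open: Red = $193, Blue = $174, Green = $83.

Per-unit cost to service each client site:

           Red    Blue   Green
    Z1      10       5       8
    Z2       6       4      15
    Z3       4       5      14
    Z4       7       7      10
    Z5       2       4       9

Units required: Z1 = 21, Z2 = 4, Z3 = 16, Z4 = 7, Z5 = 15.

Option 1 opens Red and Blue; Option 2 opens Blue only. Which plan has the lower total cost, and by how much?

Option 2 is cheaper by 147.

Option 1: {Red, Blue}: Z1→Blue 5·21=105, Z2→Blue 4·4=16, Z3→Red 4·16=64, Z4→Red 7·7=49, Z5→Red 2·15=30. Service 264; fixed 367; total 631.
Option 2: {Blue}: Z1→Blue 5·21=105, Z2→Blue 4·4=16, Z3→Blue 5·16=80, Z4→Blue 7·7=49, Z5→Blue 4·15=60. Service 310; fixed 174; total 484.
Difference: |631 − 484| = 147.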